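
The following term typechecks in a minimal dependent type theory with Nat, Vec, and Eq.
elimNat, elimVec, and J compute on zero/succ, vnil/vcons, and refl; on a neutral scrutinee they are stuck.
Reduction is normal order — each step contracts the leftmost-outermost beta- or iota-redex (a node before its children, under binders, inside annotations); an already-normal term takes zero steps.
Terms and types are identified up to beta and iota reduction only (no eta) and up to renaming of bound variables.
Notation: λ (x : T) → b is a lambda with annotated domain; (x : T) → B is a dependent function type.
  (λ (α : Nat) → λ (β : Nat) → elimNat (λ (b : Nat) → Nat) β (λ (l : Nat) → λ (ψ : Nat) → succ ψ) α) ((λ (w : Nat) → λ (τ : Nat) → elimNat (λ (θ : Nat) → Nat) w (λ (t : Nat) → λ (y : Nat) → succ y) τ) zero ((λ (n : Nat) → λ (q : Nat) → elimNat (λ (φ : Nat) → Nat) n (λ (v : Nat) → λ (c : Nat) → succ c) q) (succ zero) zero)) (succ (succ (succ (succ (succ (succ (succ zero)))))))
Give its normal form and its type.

normal form:
  succ (succ (succ (succ (succ (succ (succ (succ zero)))))))
type:
  Nat
observation: the leftmost-outermost redex is a beta-redex, and normalization takes 15 steps.


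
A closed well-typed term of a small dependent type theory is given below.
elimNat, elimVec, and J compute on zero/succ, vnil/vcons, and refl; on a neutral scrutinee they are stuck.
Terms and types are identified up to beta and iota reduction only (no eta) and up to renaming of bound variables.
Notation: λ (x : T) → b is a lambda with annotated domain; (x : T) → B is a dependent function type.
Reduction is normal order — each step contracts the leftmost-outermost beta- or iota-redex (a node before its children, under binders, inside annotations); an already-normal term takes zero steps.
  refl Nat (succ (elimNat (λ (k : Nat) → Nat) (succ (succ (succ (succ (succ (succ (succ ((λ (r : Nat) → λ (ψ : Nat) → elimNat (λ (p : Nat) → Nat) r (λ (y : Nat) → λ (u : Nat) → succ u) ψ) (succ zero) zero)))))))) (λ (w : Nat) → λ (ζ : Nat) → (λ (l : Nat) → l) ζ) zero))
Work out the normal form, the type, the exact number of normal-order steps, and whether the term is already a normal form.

normal form:
  refl Nat (succ (succ (succ (succ (succ (succ (succ (succ (succ zero)))))))))
type:
  Eq Nat (succ (succ (succ (succ (succ (succ (succ (succ (succ zero))))))))) (succ (succ (succ (succ (succ (succ (succ (succ (succ zero)))))))))
steps to reach normal form (normal order): 4
term was already normal: no
first redex: an elimNat iota-redex


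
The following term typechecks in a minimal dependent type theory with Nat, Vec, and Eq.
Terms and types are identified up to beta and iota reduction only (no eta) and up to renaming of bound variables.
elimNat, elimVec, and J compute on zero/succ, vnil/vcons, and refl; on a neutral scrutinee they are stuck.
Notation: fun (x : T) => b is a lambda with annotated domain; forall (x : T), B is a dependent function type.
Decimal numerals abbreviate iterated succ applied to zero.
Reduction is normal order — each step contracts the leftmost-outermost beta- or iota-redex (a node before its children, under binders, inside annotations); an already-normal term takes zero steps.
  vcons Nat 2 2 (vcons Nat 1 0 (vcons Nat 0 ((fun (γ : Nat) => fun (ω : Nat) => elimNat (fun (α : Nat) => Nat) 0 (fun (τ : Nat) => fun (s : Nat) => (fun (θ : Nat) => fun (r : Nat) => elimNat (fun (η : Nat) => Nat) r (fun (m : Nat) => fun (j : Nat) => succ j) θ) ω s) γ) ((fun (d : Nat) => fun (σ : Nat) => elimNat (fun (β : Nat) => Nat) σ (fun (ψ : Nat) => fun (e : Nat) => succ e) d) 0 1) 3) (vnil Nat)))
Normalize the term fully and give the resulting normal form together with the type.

normal form:
  vcons Nat 2 2 (vcons Nat 1 0 (vcons Nat 0 3 (vnil Nat)))
the term's type:
  Vec Nat 3


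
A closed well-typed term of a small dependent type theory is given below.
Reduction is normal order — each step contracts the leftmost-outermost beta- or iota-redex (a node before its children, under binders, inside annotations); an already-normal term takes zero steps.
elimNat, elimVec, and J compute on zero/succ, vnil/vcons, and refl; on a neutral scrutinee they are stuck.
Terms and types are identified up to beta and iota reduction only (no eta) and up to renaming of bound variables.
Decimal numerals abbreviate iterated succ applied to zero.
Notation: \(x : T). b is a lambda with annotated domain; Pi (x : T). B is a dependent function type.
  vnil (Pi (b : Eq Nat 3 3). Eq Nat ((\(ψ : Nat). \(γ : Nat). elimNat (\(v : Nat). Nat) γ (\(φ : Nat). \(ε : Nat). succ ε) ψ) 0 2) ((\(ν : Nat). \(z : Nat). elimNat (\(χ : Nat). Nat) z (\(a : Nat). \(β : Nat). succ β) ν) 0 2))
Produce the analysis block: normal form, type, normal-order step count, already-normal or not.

normal form:
  vnil (Pi (b : Eq Nat 3 3). Eq Nat 2 2)
type:
  Vec (Pi (b : Eq Nat 3 3). Eq Nat 2 2) 0
reduction steps (normal order): 6
already normal: no
first redex: a beta-redex


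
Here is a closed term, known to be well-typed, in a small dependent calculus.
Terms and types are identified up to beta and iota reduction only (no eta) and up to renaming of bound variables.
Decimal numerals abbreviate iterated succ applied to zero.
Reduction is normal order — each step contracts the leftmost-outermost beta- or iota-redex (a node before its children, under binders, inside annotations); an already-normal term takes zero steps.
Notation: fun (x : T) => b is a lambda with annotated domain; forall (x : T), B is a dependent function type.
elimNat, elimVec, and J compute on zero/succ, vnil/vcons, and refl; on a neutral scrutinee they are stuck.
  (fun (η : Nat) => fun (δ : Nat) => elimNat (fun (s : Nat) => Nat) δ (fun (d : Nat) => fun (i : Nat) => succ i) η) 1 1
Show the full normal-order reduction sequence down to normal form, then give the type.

reduction (normal order):
  (fun (η : Nat) => fun (δ : Nat) => elimNat (fun (s : Nat) => Nat) δ (fun (d : Nat) => fun (i : Nat) => succ i) η) 1 1
  ~> (fun (η : Nat) => elimNat (fun (δ : Nat) => Nat) η (fun (s : Nat) => fun (d : Nat) => succ d) 1) 1
  ~> elimNat (fun (η : Nat) => Nat) 1 (fun (δ : Nat) => fun (s : Nat) => succ s) 1
  ~> (fun (η : Nat) => fun (δ : Nat) => succ δ) 0 (elimNat (fun (s : Nat) => Nat) 1 (fun (d : Nat) => fun (i : Nat) => succ i) 0)
  ~> (fun (η : Nat) => succ η) (elimNat (fun (δ : Nat) => Nat) 1 (fun (s : Nat) => fun (d : Nat) => succ d) 0)
  ~> succ (elimNat (fun (η : Nat) => Nat) 1 (fun (δ : Nat) => fun (s : Nat) => succ s) 0)
  ~> 2
type:
  Nat


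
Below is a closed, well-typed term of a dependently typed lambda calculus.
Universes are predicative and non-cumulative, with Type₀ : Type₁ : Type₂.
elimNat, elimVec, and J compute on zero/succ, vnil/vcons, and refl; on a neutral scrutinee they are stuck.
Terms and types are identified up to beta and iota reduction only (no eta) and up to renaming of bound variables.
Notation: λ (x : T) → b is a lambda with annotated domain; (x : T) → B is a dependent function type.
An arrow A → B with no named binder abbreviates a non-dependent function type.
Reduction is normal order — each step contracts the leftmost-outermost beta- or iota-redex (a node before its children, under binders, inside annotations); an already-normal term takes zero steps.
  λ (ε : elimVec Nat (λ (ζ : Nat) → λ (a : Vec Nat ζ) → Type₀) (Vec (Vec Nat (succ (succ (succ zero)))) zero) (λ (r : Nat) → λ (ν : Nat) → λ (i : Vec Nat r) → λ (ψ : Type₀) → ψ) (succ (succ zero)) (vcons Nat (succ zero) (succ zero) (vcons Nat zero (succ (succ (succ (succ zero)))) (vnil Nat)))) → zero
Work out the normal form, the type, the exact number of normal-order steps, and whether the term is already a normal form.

resulting normal form:
  λ (ε : Vec (Vec Nat (succ (succ (succ zero)))) zero) → zero
the term's type:
  Vec (Vec Nat (succ (succ (succ zero)))) zero → Nat
reduction steps (normal order): 11
already normal: no
first contracted redex: an elimVec iota-redex


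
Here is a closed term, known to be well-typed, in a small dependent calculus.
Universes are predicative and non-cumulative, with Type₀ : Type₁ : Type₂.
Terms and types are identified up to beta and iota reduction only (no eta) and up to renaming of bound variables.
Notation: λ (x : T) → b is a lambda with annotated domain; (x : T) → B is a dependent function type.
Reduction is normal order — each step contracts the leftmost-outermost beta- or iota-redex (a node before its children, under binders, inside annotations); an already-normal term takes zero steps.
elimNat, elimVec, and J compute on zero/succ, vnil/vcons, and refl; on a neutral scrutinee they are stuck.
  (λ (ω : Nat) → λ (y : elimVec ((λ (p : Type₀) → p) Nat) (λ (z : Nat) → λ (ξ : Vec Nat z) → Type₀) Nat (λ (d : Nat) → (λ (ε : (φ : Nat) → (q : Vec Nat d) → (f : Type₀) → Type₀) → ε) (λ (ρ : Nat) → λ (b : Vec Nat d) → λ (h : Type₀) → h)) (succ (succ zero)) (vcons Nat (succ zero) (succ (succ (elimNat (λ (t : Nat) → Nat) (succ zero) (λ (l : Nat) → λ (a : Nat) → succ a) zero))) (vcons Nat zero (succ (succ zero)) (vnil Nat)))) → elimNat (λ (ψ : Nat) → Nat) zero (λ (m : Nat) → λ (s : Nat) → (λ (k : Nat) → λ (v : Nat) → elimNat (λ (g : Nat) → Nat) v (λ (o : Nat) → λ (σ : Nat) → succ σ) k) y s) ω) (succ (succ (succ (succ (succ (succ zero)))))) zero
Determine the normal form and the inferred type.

normal form:
  zero
type:
  Nat
observation: the leftmost-outermost redex is a beta-redex, and normalization takes 39 steps.


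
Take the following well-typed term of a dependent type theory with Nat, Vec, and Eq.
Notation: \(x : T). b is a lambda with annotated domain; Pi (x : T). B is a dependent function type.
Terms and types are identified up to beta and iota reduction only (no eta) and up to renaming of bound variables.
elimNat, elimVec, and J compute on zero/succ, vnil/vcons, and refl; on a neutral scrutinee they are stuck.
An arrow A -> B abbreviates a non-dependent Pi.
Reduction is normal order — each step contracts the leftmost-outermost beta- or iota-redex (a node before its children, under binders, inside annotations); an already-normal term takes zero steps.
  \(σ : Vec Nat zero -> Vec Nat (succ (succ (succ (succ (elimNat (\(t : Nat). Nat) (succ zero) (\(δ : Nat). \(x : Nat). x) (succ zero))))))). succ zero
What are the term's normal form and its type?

reduced normal form:
  \(σ : Vec Nat zero -> Vec Nat (succ (succ (succ (succ (succ zero)))))). succ zero
type:
  (Vec Nat zero -> Vec Nat (succ (succ (succ (succ (succ zero)))))) -> Nat
observation: the leftmost-outermost redex is an elimNat iota-redex, and normalization takes 4 steps.


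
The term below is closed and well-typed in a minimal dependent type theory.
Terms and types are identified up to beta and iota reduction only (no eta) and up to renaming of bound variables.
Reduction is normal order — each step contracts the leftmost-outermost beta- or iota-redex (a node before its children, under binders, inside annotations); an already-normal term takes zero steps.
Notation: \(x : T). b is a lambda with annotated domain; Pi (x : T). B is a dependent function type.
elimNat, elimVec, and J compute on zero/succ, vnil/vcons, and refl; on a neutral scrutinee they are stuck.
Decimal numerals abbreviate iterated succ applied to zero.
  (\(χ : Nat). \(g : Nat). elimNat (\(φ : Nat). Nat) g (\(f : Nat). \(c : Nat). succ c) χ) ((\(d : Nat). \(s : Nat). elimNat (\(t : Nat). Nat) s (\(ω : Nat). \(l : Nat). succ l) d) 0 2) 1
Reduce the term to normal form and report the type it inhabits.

normal form:
  3
type:
  Nat


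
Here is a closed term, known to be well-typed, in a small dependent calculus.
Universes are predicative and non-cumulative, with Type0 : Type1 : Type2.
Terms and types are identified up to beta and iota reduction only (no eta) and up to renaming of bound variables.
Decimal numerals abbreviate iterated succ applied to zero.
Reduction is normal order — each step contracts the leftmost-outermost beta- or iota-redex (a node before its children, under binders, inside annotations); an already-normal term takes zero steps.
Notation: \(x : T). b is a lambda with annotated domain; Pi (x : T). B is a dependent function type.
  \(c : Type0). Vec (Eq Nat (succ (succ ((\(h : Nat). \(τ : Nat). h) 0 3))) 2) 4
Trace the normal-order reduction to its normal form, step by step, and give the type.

normal-order reduction sequence:
  \(c : Type0). Vec (Eq Nat (succ (succ ((\(h : Nat). \(τ : Nat). h) 0 3))) 2) 4
  ~> \(c : Type0). Vec (Eq Nat (succ (succ ((\(h : Nat). 0) 3))) 2) 4
  ~> \(c : Type0). Vec (Eq Nat 2 2) 4
inferred type:
  Pi (c : Type0). Type0


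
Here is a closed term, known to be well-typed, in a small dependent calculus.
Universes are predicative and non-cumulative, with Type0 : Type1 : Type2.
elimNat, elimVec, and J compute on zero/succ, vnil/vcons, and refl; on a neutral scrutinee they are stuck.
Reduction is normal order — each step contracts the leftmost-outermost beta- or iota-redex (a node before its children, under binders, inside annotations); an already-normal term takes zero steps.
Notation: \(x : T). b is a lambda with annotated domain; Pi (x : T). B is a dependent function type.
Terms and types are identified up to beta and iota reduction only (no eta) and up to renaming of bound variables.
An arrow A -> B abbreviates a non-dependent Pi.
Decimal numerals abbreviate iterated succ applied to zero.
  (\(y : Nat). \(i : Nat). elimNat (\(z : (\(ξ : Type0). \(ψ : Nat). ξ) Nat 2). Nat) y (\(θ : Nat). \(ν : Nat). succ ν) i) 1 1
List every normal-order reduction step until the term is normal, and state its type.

normal-order reduction sequence:
  (\(y : Nat). \(i : Nat). elimNat (\(z : (\(ξ : Type0). \(ψ : Nat). ξ) Nat 2). Nat) y (\(θ : Nat). \(ν : Nat). succ ν) i) 1 1
  ~> (\(y : Nat). elimNat (\(i : (\(z : Type0). \(ξ : Nat). z) Nat 2). Nat) 1 (\(ψ : Nat). \(θ : Nat). succ θ) y) 1
  ~> elimNat (\(y : (\(i : Type0). \(z : Nat). i) Nat 2). Nat) 1 (\(ξ : Nat). \(ψ : Nat). succ ψ) 1
  ~> (\(y : Nat). \(i : Nat). succ i) 0 (elimNat (\(z : (\(ξ : Type0). \(ψ : Nat). ξ) Nat 2). Nat) 1 (\(θ : Nat). \(ν : Nat). succ ν) 0)
  ~> (\(y : Nat). succ y) (elimNat (\(i : (\(z : Type0). \(ξ : Nat). z) Nat 2). Nat) 1 (\(ψ : Nat). \(θ : Nat). succ θ) 0)
  ~> succ (elimNat (\(y : (\(i : Type0). \(z : Nat). i) Nat 2). Nat) 1 (\(ξ : Nat). \(ψ : Nat). succ ψ) 0)
  ~> 2
type:
  Nat


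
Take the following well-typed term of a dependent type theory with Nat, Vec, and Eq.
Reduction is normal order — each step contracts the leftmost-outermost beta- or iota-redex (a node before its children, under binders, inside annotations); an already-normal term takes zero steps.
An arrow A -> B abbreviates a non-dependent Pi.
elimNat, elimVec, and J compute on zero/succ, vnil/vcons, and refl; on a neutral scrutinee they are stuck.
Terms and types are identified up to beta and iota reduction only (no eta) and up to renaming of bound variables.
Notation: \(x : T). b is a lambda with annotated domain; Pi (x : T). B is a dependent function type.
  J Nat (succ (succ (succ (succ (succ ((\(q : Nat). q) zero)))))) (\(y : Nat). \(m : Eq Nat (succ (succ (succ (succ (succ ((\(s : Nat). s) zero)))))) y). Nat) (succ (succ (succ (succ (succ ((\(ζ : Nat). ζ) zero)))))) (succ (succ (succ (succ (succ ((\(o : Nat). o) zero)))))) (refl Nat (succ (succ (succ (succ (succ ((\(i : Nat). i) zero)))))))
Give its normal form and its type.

normal form:
  succ (succ (succ (succ (succ zero))))
type:
  Nat


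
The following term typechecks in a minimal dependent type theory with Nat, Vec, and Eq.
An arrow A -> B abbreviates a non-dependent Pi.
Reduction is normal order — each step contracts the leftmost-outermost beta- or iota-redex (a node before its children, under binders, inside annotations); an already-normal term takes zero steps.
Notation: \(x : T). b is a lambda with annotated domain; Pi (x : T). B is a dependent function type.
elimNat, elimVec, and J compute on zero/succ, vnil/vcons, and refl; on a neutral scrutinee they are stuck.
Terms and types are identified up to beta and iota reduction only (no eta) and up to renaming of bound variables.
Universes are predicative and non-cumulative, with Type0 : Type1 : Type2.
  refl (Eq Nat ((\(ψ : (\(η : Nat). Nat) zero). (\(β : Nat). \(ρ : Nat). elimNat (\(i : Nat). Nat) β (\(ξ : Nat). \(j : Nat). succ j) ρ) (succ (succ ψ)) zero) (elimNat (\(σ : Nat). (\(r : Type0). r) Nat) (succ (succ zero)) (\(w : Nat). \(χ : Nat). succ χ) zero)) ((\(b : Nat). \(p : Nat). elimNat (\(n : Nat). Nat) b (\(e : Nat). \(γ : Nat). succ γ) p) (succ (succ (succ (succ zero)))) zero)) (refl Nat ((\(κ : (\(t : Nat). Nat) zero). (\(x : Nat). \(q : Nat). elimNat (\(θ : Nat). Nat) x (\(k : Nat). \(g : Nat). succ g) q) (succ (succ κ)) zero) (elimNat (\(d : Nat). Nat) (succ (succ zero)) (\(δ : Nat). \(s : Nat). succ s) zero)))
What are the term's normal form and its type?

normal form:
  refl (Eq Nat (succ (succ (succ (succ zero)))) (succ (succ (succ (succ zero))))) (refl Nat (succ (succ (succ (succ zero)))))
inferred type:
  Eq (Eq Nat (succ (succ (succ (succ zero)))) (succ (succ (succ (succ zero))))) (refl Nat (succ (succ (succ (succ zero))))) (refl Nat (succ (succ (succ (succ zero)))))
observation: 13 normal-order steps normalize the term, beginning with a beta-redex.


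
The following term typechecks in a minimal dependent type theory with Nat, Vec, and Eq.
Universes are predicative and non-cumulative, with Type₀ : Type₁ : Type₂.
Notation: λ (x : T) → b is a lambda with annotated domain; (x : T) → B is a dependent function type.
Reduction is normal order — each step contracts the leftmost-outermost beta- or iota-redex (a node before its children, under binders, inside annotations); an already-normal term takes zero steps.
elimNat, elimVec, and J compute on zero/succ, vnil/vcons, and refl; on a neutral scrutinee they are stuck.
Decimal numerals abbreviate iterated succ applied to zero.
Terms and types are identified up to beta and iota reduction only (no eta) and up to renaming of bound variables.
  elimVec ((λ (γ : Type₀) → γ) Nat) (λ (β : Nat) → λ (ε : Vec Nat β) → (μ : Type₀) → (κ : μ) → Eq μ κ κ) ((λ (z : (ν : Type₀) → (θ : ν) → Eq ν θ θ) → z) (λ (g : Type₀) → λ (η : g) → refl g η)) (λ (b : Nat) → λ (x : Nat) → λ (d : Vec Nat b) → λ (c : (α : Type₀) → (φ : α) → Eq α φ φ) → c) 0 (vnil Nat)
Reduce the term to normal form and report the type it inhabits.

normal form:
  λ (γ : Type₀) → λ (β : γ) → refl γ β
inferred type:
  (γ : Type₀) → (β : γ) → Eq γ β β
observation: the leftmost-outermost redex is an elimVec iota-redex, and normalization takes 2 steps.


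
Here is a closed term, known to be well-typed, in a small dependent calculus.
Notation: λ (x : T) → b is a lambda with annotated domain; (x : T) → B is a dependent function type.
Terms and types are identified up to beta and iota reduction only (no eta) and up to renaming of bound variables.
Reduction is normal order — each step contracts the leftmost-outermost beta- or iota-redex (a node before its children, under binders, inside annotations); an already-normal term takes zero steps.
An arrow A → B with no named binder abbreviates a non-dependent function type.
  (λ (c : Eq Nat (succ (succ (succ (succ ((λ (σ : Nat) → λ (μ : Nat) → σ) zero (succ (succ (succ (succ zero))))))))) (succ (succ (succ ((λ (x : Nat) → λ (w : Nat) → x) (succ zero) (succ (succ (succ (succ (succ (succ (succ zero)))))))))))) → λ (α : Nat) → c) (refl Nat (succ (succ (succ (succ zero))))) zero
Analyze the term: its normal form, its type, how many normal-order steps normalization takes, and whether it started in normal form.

normal form:
  refl Nat (succ (succ (succ (succ zero))))
the term's type:
  Eq Nat (succ (succ (succ (succ zero)))) (succ (succ (succ (succ zero))))
steps to reach normal form (normal order): 2
already normal: no
first redex: a beta-redex


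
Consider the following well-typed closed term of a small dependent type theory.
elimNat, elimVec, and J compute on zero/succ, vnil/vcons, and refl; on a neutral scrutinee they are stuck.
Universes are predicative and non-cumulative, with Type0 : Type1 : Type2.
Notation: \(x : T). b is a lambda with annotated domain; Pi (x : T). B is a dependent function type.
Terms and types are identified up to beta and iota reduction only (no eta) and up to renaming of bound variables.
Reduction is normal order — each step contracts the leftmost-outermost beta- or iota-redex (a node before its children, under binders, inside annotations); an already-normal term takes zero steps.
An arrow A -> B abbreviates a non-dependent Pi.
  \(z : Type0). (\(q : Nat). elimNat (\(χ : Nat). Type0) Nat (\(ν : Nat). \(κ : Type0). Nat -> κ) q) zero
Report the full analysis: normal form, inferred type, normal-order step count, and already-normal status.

reduced normal form:
  \(z : Type0). Nat
type:
  Type0 -> Type0
normal-order step count: 2
term was already normal: no
first redex: a beta-redex


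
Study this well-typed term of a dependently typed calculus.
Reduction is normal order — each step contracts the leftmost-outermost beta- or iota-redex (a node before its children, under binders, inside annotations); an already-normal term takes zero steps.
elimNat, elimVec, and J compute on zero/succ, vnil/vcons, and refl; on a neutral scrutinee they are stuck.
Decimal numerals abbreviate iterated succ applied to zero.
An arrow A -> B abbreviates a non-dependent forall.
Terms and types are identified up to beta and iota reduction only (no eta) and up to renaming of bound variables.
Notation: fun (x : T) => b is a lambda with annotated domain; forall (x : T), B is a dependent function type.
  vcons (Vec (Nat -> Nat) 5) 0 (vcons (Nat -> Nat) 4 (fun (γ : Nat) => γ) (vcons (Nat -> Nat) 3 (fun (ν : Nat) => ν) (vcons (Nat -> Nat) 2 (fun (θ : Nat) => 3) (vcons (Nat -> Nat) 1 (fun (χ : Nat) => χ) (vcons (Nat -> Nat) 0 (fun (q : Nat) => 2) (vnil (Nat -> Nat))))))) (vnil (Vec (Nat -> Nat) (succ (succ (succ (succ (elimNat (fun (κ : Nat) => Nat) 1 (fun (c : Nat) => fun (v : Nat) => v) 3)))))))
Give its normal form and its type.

resulting normal form:
  vcons (Vec (Nat -> Nat) 5) 0 (vcons (Nat -> Nat) 4 (fun (γ : Nat) => γ) (vcons (Nat -> Nat) 3 (fun (ν : Nat) => ν) (vcons (Nat -> Nat) 2 (fun (θ : Nat) => 3) (vcons (Nat -> Nat) 1 (fun (χ : Nat) => χ) (vcons (Nat -> Nat) 0 (fun (q : Nat) => 2) (vnil (Nat -> Nat))))))) (vnil (Vec (Nat -> Nat) 5))
type:
  Vec (Vec (Nat -> Nat) 5) 1


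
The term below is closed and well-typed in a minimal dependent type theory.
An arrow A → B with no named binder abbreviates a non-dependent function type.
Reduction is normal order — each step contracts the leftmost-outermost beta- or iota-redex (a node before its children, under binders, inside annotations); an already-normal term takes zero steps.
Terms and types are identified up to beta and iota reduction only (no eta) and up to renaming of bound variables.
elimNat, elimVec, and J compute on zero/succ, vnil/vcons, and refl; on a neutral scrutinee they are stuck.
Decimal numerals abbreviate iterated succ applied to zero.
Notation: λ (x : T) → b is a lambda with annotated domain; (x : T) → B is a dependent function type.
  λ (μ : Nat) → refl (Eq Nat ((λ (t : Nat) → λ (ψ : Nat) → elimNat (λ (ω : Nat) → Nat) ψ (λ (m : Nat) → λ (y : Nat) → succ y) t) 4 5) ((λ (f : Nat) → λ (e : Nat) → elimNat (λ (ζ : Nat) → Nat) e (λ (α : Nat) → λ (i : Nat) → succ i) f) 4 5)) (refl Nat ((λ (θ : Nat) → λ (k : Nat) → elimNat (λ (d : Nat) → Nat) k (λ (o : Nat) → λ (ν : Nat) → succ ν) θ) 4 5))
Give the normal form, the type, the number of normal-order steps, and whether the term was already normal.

normal form:
  λ (μ : Nat) → refl (Eq Nat 9 9) (refl Nat 9)
type:
  Nat → Eq (Eq Nat 9 9) (refl Nat 9) (refl Nat 9)
normal-order step count: 45
term was already normal: no
first contracted redex: a beta-redex


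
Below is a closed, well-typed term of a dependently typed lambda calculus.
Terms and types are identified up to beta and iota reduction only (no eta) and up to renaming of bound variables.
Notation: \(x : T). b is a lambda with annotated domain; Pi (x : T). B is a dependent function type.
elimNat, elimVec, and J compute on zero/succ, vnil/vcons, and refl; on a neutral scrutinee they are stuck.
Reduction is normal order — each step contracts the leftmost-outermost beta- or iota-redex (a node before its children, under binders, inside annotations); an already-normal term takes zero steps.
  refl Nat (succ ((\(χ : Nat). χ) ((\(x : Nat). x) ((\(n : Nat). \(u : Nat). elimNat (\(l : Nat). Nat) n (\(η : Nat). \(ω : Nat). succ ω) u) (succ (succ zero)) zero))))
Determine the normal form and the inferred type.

normal form:
  refl Nat (succ (succ (succ zero)))
the term's type:
  Eq Nat (succ (succ (succ zero))) (succ (succ (succ zero)))
observation: 5 normal-order steps separate the term from its normal form.


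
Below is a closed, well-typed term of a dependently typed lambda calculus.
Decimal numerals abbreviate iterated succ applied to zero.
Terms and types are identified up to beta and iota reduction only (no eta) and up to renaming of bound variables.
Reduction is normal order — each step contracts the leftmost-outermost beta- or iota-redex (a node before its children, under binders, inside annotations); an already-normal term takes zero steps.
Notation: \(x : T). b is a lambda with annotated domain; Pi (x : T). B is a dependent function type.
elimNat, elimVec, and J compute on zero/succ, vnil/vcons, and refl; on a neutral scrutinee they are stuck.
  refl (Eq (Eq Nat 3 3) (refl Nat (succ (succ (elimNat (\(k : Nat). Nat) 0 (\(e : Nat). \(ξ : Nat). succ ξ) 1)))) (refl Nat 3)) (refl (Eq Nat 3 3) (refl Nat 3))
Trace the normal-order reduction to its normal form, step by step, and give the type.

reduction (normal order):
  refl (Eq (Eq Nat 3 3) (refl Nat (succ (succ (elimNat (\(k : Nat). Nat) 0 (\(e : Nat). \(ξ : Nat). succ ξ) 1)))) (refl Nat 3)) (refl (Eq Nat 3 3) (refl Nat 3))
  ~> refl (Eq (Eq Nat 3 3) (refl Nat (succ (succ ((\(k : Nat). \(e : Nat). succ e) 0 (elimNat (\(ξ : Nat). Nat) 0 (\(ν : Nat). \(α : Nat). succ α) 0))))) (refl Nat 3)) (refl (Eq Nat 3 3) (refl Nat 3))
  ~> refl (Eq (Eq Nat 3 3) (refl Nat (succ (succ ((\(k : Nat). succ k) (elimNat (\(e : Nat). Nat) 0 (\(ξ : Nat). \(ν : Nat). succ ν) 0))))) (refl Nat 3)) (refl (Eq Nat 3 3) (refl Nat 3))
  ~> refl (Eq (Eq Nat 3 3) (refl Nat (succ (succ (succ (elimNat (\(k : Nat). Nat) 0 (\(e : Nat). \(ξ : Nat). succ ξ) 0))))) (refl Nat 3)) (refl (Eq Nat 3 3) (refl Nat 3))
  ~> refl (Eq (Eq Nat 3 3) (refl Nat 3) (refl Nat 3)) (refl (Eq Nat 3 3) (refl Nat 3))
inferred type:
  Eq (Eq (Eq Nat 3 3) (refl Nat 3) (refl Nat 3)) (refl (Eq Nat 3 3) (refl Nat 3)) (refl (Eq Nat 3 3) (refl Nat 3))


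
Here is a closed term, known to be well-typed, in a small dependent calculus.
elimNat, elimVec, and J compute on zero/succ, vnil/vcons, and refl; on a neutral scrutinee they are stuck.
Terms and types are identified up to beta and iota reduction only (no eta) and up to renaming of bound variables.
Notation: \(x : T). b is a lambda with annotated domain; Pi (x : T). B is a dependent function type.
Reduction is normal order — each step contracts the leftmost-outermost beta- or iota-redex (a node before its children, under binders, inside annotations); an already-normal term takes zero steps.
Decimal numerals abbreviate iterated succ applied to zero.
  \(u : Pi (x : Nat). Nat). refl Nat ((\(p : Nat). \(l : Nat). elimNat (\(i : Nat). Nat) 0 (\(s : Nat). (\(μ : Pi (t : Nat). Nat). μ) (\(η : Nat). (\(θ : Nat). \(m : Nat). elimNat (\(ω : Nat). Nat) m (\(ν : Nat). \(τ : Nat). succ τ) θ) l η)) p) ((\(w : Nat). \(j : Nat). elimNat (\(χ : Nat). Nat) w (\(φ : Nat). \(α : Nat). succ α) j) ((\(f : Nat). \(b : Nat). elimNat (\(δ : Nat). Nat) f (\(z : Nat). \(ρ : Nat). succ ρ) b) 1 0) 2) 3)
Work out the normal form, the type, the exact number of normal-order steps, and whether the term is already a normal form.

normal form:
  \(u : Pi (x : Nat). Nat). refl Nat 9
inferred type:
  Pi (u : Pi (x : Nat). Nat). Eq Nat 9 9
steps to reach normal form (normal order): 37
started in normal form: no
first contracted redex: a beta-redex


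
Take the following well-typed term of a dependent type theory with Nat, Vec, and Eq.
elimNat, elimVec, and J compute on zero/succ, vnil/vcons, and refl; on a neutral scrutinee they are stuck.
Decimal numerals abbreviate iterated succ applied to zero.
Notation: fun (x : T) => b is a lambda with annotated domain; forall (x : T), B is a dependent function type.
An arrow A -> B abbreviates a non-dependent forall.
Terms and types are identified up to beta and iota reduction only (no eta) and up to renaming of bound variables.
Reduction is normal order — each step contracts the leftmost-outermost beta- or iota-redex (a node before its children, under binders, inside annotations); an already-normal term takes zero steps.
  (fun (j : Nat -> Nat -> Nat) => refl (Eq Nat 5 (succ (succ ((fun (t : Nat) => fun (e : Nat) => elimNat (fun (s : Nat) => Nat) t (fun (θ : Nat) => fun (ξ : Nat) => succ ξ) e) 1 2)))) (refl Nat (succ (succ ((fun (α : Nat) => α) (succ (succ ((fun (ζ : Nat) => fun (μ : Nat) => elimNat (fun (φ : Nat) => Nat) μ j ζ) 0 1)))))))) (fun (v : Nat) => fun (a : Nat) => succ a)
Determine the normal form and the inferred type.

reduced normal form:
  refl (Eq Nat 5 5) (refl Nat 5)
type:
  Eq (Eq Nat 5 5) (refl Nat 5) (refl Nat 5)
observation: contracting a beta-redex first, the term normalizes in 14 steps.


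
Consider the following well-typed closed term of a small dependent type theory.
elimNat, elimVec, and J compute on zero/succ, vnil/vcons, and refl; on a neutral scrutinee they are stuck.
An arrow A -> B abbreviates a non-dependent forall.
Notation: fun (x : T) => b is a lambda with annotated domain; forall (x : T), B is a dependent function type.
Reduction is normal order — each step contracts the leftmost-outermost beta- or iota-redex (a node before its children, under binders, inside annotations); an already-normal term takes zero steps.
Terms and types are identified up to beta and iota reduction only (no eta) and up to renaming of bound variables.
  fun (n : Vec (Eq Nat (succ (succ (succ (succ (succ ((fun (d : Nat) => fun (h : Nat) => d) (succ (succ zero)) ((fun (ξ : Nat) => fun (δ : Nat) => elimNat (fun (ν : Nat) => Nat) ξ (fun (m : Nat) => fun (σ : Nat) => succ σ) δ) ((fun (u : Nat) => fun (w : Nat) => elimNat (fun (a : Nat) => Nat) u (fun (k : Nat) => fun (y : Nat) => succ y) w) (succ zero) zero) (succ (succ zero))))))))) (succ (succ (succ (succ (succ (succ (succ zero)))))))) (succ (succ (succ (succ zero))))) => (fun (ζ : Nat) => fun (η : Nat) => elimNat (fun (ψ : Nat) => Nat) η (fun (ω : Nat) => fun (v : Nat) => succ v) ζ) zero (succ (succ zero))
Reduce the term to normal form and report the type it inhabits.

resulting normal form:
  fun (n : Vec (Eq Nat (succ (succ (succ (succ (succ (succ (succ zero))))))) (succ (succ (succ (succ (succ (succ (succ zero)))))))) (succ (succ (succ (succ zero))))) => succ (succ zero)
inferred type:
  Vec (Eq Nat (succ (succ (succ (succ (succ (succ (succ zero))))))) (succ (succ (succ (succ (succ (succ (succ zero)))))))) (succ (succ (succ (succ zero)))) -> Nat
observation: reduction starts at a beta-redex, and 5 normal-order steps reach the normal form.


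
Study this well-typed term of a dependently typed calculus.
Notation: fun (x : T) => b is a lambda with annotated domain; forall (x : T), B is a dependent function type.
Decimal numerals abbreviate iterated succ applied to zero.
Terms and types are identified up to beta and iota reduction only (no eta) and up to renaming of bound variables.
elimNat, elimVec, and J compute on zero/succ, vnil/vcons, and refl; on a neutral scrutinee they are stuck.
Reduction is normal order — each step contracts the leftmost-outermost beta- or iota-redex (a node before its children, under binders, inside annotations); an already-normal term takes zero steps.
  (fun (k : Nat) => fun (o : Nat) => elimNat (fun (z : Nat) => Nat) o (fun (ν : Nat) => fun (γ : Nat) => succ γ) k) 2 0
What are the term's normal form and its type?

resulting normal form:
  2
inferred type:
  Nat


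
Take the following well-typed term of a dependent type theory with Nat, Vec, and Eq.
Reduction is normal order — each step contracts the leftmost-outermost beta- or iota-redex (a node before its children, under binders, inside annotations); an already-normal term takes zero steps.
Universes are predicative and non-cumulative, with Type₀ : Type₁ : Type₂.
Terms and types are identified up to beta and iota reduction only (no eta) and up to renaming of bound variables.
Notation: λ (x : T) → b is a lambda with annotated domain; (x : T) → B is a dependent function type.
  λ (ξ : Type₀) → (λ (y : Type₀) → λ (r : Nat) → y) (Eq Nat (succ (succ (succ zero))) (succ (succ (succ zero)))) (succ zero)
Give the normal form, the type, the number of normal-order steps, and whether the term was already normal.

normal form:
  λ (ξ : Type₀) → Eq Nat (succ (succ (succ zero))) (succ (succ (succ zero)))
inferred type:
  (ξ : Type₀) → Type₀
reduction steps (normal order): 2
term was already normal: no
first contracted redex: a beta-redex


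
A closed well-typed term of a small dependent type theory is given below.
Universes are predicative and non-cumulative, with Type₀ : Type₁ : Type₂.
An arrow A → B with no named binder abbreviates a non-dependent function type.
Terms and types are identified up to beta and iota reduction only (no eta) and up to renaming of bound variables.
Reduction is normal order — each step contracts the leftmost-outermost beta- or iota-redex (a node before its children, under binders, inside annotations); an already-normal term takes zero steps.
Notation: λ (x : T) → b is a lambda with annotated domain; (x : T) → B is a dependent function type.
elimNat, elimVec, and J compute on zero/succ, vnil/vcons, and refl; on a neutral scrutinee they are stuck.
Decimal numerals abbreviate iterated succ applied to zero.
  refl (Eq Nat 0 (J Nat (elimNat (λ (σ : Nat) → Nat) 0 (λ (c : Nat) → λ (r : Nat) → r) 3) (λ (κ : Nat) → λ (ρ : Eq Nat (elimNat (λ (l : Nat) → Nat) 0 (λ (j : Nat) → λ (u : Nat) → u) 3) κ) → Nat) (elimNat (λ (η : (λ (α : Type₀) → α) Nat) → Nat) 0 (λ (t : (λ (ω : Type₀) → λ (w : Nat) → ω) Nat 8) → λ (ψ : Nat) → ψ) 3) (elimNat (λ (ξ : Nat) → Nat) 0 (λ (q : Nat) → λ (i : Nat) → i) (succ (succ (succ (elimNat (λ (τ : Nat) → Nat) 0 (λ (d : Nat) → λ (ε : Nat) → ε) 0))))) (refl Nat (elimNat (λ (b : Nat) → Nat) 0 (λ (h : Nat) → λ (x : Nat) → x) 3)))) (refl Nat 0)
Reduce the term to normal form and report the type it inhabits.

reduced normal form:
  refl (Eq Nat 0 0) (refl Nat 0)
inferred type:
  Eq (Eq Nat 0 0) (refl Nat 0) (refl Nat 0)
observation: normalization takes exactly 11 steps under the normal-order strategy.


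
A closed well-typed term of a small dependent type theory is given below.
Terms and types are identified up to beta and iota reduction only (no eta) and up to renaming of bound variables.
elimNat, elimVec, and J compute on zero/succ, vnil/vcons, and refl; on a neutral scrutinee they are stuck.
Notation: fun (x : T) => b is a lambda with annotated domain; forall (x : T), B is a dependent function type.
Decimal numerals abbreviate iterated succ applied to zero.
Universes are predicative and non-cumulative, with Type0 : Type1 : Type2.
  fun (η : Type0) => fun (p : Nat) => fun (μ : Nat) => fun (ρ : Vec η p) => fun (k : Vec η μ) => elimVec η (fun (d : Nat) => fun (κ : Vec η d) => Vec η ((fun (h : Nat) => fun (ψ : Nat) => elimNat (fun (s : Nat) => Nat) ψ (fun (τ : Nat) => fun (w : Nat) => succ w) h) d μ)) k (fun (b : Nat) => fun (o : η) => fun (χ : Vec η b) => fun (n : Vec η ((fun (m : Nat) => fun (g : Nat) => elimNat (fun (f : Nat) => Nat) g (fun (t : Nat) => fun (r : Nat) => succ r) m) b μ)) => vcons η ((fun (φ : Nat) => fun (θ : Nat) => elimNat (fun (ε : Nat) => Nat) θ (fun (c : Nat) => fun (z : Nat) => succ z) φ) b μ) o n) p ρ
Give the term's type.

the term's type:
  forall (η : Type0), forall (p : Nat), forall (μ : Nat), forall (ρ : Vec η p), forall (k : Vec η μ), Vec η (elimNat (fun (d : Nat) => Nat) μ (fun (κ : Nat) => fun (h : Nat) => succ h) p)


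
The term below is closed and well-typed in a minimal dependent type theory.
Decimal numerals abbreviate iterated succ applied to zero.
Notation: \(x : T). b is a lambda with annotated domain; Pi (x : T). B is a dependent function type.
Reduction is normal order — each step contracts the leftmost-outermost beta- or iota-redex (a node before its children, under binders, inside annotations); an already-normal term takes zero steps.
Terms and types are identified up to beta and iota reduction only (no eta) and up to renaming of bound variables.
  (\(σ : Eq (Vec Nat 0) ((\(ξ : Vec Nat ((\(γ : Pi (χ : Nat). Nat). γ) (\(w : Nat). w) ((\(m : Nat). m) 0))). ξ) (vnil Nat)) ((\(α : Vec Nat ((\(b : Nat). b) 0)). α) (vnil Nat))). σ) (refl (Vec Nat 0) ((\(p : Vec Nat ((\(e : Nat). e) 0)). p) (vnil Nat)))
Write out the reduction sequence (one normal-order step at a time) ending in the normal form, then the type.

normal-order reduction:
  (\(σ : Eq (Vec Nat 0) ((\(ξ : Vec Nat ((\(γ : Pi (χ : Nat). Nat). γ) (\(w : Nat). w) ((\(m : Nat). m) 0))). ξ) (vnil Nat)) ((\(α : Vec Nat ((\(b : Nat). b) 0)). α) (vnil Nat))). σ) (refl (Vec Nat 0) ((\(p : Vec Nat ((\(e : Nat). e) 0)). p) (vnil Nat)))
  ~> refl (Vec Nat 0) ((\(σ : Vec Nat ((\(ξ : Nat). ξ) 0)). σ) (vnil Nat))
  ~> refl (Vec Nat 0) (vnil Nat)
inferred type:
  Eq (Vec Nat 0) (vnil Nat) (vnil Nat)


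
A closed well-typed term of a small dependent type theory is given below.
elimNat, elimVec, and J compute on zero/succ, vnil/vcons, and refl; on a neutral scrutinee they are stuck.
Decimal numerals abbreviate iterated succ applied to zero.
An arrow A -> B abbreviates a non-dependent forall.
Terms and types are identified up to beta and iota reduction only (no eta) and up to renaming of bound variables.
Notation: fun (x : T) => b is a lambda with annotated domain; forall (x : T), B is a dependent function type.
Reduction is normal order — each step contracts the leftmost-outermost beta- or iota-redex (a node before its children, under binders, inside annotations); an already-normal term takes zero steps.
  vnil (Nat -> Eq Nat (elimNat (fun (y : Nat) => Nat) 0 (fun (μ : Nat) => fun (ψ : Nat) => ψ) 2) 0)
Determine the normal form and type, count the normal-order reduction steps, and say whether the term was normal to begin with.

resulting normal form:
  vnil (Nat -> Eq Nat 0 0)
the term's type:
  Vec (Nat -> Eq Nat 0 0) 0
steps to reach normal form (normal order): 7
term was already normal: no
first redex: an elimNat iota-redex


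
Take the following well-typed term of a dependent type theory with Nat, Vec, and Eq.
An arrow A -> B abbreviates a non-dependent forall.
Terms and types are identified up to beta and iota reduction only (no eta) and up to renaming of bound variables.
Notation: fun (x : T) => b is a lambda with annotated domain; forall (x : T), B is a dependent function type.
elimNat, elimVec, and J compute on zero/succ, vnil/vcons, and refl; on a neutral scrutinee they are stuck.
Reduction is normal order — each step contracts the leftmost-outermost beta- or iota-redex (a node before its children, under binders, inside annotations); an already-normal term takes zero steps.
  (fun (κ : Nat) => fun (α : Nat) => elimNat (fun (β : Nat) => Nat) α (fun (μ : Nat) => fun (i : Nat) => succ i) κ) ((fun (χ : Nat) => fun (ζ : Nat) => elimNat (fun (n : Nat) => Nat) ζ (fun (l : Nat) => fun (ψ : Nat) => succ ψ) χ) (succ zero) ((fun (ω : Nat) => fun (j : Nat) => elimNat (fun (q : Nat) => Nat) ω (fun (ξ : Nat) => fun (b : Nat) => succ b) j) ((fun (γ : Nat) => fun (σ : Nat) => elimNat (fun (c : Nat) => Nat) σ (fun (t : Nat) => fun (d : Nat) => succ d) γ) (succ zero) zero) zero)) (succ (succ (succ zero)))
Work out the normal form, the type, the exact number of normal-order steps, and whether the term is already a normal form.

resulting normal form:
  succ (succ (succ (succ (succ zero))))
inferred type:
  Nat
normal-order step count: 24
already normal: no
first redex: a beta-redex
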